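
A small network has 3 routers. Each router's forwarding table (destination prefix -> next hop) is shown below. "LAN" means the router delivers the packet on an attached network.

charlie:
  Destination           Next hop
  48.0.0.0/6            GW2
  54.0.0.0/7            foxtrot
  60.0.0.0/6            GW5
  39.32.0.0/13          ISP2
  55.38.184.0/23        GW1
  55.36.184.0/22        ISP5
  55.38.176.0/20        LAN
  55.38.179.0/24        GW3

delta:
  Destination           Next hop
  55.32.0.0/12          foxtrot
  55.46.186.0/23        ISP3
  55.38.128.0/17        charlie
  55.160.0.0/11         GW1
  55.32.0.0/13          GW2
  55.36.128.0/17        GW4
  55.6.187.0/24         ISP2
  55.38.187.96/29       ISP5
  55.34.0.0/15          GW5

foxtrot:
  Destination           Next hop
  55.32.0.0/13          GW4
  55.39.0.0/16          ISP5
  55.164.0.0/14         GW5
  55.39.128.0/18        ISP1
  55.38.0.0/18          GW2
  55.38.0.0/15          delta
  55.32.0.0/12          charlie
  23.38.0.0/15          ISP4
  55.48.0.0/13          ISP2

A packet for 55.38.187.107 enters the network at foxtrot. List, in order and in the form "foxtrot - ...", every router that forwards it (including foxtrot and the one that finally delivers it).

foxtrot - delta - charlie

At foxtrot: longest match for 55.38.187.107 is 55.38.0.0/15 -> delta
At delta: longest match for 55.38.187.107 is 55.38.128.0/17 -> charlie
At charlie: longest match for 55.38.187.107 is 55.38.176.0/20 -> LAN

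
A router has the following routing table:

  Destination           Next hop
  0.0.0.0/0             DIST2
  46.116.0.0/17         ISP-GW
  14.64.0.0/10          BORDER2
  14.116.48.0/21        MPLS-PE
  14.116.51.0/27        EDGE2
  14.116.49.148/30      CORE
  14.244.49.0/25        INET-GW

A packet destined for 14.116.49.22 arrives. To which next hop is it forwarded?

MPLS-PE

Routes whose prefix contains 14.116.49.22:
  0.0.0.0/0 (default, matches everything) -> DIST2
  14.64.0.0/10 (14.64.0.0 - 14.127.255.255) -> BORDER2
  14.116.48.0/21 (14.116.48.0 - 14.116.55.255) -> MPLS-PE
More-specific entries that do NOT match:
  14.116.49.148/30 (14.116.49.148 - 14.116.49.151) does not contain 14.116.49.22
  14.116.51.0/27 (14.116.51.0 - 14.116.51.31) does not contain 14.116.49.22
  14.244.49.0/25 (14.244.49.0 - 14.244.49.127) does not contain 14.116.49.22
Longest matching prefix is /21 -> next hop MPLS-PE.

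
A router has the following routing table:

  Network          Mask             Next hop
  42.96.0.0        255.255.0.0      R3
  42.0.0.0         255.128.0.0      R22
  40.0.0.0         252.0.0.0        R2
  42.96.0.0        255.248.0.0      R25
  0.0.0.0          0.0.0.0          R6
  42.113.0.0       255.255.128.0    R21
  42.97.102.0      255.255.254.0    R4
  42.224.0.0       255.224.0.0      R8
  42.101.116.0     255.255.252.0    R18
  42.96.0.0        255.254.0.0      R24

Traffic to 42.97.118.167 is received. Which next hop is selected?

Routes whose prefix contains 42.97.118.167:
  0.0.0.0/0 (default, matches everything) -> R6
  40.0.0.0/6 (40.0.0.0 - 43.255.255.255) -> R2
  42.0.0.0/9 (42.0.0.0 - 42.127.255.255) -> R22
  42.96.0.0/13 (42.96.0.0 - 42.103.255.255) -> R25
  42.96.0.0/15 (42.96.0.0 - 42.97.255.255) -> R24
More-specific entries that do NOT match:
  42.97.102.0/23 (42.97.102.0 - 42.97.103.255) does not contain 42.97.118.167
  42.101.116.0/22 (42.101.116.0 - 42.101.119.255) does not contain 42.97.118.167
  42.113.0.0/17 (42.113.0.0 - 42.113.127.255) does not contain 42.97.118.167
  42.96.0.0/16 (42.96.0.0 - 42.96.255.255) does not contain 42.97.118.167
Longest matching prefix is /15 -> next hop R24.

R24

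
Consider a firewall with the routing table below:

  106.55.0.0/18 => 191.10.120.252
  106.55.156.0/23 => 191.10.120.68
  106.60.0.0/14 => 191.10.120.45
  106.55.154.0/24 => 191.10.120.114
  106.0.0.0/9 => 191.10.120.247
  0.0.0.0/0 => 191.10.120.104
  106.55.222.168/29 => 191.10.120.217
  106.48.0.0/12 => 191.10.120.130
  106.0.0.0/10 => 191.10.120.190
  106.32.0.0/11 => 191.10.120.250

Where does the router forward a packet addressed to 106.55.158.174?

191.10.120.130

Routes whose prefix contains 106.55.158.174:
  0.0.0.0/0 (default, matches everything) -> 191.10.120.104
  106.0.0.0/9 (106.0.0.0 - 106.127.255.255) -> 191.10.120.247
  106.0.0.0/10 (106.0.0.0 - 106.63.255.255) -> 191.10.120.190
  106.32.0.0/11 (106.32.0.0 - 106.63.255.255) -> 191.10.120.250
  106.48.0.0/12 (106.48.0.0 - 106.63.255.255) -> 191.10.120.130
More-specific entries that do NOT match:
  106.55.222.168/29 (106.55.222.168 - 106.55.222.175) does not contain 106.55.158.174
  106.55.154.0/24 (106.55.154.0 - 106.55.154.255) does not contain 106.55.158.174
  106.55.156.0/23 (106.55.156.0 - 106.55.157.255) does not contain 106.55.158.174
  106.55.0.0/18 (106.55.0.0 - 106.55.63.255) does not contain 106.55.158.174
  106.60.0.0/14 (106.60.0.0 - 106.63.255.255) does not contain 106.55.158.174
Longest matching prefix is /12 -> next hop 191.10.120.130.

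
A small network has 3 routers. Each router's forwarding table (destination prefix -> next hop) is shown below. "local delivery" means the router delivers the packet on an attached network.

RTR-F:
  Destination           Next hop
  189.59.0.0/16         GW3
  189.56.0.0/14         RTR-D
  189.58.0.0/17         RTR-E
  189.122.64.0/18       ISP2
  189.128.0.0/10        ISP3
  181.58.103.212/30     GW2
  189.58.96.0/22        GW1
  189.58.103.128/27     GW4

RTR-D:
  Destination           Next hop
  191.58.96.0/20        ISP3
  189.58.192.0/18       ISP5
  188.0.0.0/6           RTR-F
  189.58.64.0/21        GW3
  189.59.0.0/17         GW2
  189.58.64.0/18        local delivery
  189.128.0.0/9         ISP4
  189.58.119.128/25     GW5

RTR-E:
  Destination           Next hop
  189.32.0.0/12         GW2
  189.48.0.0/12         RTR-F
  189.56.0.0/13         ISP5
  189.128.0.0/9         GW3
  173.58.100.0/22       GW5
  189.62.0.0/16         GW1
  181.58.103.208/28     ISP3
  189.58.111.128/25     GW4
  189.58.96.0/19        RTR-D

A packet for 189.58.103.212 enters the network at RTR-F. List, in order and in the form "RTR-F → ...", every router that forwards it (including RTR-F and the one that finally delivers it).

RTR-F → RTR-E → RTR-D

At RTR-F: longest match for 189.58.103.212 is 189.58.0.0/17 -> RTR-E
At RTR-E: longest match for 189.58.103.212 is 189.58.96.0/19 -> RTR-D
At RTR-D: longest match for 189.58.103.212 is 189.58.64.0/18 -> local delivery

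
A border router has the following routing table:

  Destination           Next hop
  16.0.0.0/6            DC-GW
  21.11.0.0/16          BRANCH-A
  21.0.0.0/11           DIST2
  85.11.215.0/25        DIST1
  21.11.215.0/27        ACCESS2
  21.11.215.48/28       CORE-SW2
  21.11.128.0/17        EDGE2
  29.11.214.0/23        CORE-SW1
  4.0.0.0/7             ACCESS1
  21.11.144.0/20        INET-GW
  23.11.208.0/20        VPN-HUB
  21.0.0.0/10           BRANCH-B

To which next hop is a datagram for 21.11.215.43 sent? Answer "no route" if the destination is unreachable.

Routes whose prefix contains 21.11.215.43:
  21.0.0.0/10 (21.0.0.0 - 21.63.255.255) -> BRANCH-B
  21.0.0.0/11 (21.0.0.0 - 21.31.255.255) -> DIST2
  21.11.0.0/16 (21.11.0.0 - 21.11.255.255) -> BRANCH-A
  21.11.128.0/17 (21.11.128.0 - 21.11.255.255) -> EDGE2
More-specific entries that do NOT match:
  21.11.215.48/28 (21.11.215.48 - 21.11.215.63) does not contain 21.11.215.43
  21.11.215.0/27 (21.11.215.0 - 21.11.215.31) does not contain 21.11.215.43
  85.11.215.0/25 (85.11.215.0 - 85.11.215.127) does not contain 21.11.215.43
  29.11.214.0/23 (29.11.214.0 - 29.11.215.255) does not contain 21.11.215.43
  21.11.144.0/20 (21.11.144.0 - 21.11.159.255) does not contain 21.11.215.43
  23.11.208.0/20 (23.11.208.0 - 23.11.223.255) does not contain 21.11.215.43
Longest matching prefix is /17 -> next hop EDGE2.

EDGE2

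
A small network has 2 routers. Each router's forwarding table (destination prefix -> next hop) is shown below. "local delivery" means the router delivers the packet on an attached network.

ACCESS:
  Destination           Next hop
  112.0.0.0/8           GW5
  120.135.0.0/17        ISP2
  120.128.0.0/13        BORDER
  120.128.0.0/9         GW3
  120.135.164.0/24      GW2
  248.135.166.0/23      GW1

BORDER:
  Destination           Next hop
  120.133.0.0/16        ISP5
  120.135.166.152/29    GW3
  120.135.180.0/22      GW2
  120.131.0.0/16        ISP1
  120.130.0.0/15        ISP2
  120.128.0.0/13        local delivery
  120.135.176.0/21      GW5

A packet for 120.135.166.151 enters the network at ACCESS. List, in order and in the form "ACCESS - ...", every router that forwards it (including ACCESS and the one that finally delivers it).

At ACCESS: longest match for 120.135.166.151 is 120.128.0.0/13 -> BORDER
At BORDER: longest match for 120.135.166.151 is 120.128.0.0/13 -> local delivery

ACCESS - BORDER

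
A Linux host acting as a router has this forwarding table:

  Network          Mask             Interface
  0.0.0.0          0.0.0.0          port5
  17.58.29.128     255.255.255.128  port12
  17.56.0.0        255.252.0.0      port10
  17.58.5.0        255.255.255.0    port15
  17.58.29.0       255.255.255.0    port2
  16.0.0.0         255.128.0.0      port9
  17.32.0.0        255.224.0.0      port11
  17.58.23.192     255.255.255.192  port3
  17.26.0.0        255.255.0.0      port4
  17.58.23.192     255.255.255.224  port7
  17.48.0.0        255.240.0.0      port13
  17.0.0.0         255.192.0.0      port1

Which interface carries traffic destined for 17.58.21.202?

port10

Routes whose prefix contains 17.58.21.202:
  0.0.0.0/0 (default, matches everything) -> port5
  17.0.0.0/10 (17.0.0.0 - 17.63.255.255) -> port1
  17.32.0.0/11 (17.32.0.0 - 17.63.255.255) -> port11
  17.48.0.0/12 (17.48.0.0 - 17.63.255.255) -> port13
  17.56.0.0/14 (17.56.0.0 - 17.59.255.255) -> port10
More-specific entries that do NOT match:
  17.58.23.192/27 (17.58.23.192 - 17.58.23.223) does not contain 17.58.21.202
  17.58.23.192/26 (17.58.23.192 - 17.58.23.255) does not contain 17.58.21.202
  17.58.29.128/25 (17.58.29.128 - 17.58.29.255) does not contain 17.58.21.202
  17.58.5.0/24 (17.58.5.0 - 17.58.5.255) does not contain 17.58.21.202
  17.58.29.0/24 (17.58.29.0 - 17.58.29.255) does not contain 17.58.21.202
  17.26.0.0/16 (17.26.0.0 - 17.26.255.255) does not contain 17.58.21.202
Longest matching prefix is /14 -> interface port10.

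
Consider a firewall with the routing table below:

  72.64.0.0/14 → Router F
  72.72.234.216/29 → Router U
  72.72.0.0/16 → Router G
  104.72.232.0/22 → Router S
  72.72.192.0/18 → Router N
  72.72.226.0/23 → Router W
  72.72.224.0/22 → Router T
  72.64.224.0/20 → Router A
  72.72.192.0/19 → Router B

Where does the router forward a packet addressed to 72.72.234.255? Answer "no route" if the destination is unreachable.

Routes whose prefix contains 72.72.234.255:
  72.72.0.0/16 (72.72.0.0 - 72.72.255.255) -> Router G
  72.72.192.0/18 (72.72.192.0 - 72.72.255.255) -> Router N
More-specific entries that do NOT match:
  72.72.234.216/29 (72.72.234.216 - 72.72.234.223) does not contain 72.72.234.255
  72.72.226.0/23 (72.72.226.0 - 72.72.227.255) does not contain 72.72.234.255
  104.72.232.0/22 (104.72.232.0 - 104.72.235.255) does not contain 72.72.234.255
  72.72.224.0/22 (72.72.224.0 - 72.72.227.255) does not contain 72.72.234.255
  72.64.224.0/20 (72.64.224.0 - 72.64.239.255) does not contain 72.72.234.255
  72.72.192.0/19 (72.72.192.0 - 72.72.223.255) does not contain 72.72.234.255
Longest matching prefix is /18 -> next hop Router N.

Router N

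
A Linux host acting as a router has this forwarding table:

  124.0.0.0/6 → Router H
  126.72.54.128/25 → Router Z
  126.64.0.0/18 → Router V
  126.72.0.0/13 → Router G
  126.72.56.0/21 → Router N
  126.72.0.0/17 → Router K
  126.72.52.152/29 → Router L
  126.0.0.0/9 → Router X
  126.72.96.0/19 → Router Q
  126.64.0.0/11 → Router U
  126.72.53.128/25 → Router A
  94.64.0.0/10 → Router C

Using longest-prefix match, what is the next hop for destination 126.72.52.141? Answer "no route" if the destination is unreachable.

Routes whose prefix contains 126.72.52.141:
  124.0.0.0/6 (124.0.0.0 - 127.255.255.255) -> Router H
  126.0.0.0/9 (126.0.0.0 - 126.127.255.255) -> Router X
  126.64.0.0/11 (126.64.0.0 - 126.95.255.255) -> Router U
  126.72.0.0/13 (126.72.0.0 - 126.79.255.255) -> Router G
  126.72.0.0/17 (126.72.0.0 - 126.72.127.255) -> Router K
More-specific entries that do NOT match:
  126.72.52.152/29 (126.72.52.152 - 126.72.52.159) does not contain 126.72.52.141
  126.72.54.128/25 (126.72.54.128 - 126.72.54.255) does not contain 126.72.52.141
  126.72.53.128/25 (126.72.53.128 - 126.72.53.255) does not contain 126.72.52.141
  126.72.56.0/21 (126.72.56.0 - 126.72.63.255) does not contain 126.72.52.141
  126.72.96.0/19 (126.72.96.0 - 126.72.127.255) does not contain 126.72.52.141
  126.64.0.0/18 (126.64.0.0 - 126.64.63.255) does not contain 126.72.52.141
Longest matching prefix is /17 -> next hop Router K.

Router K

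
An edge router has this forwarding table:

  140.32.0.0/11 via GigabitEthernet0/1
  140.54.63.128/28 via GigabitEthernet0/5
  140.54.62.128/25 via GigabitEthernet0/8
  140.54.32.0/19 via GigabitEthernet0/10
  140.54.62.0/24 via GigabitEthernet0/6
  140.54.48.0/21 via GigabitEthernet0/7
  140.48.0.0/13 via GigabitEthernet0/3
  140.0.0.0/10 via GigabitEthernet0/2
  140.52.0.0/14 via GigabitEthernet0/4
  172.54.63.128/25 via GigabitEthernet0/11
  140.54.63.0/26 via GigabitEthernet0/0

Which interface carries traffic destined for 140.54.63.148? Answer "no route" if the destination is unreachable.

Routes whose prefix contains 140.54.63.148:
  140.0.0.0/10 (140.0.0.0 - 140.63.255.255) -> GigabitEthernet0/2
  140.32.0.0/11 (140.32.0.0 - 140.63.255.255) -> GigabitEthernet0/1
  140.48.0.0/13 (140.48.0.0 - 140.55.255.255) -> GigabitEthernet0/3
  140.52.0.0/14 (140.52.0.0 - 140.55.255.255) -> GigabitEthernet0/4
  140.54.32.0/19 (140.54.32.0 - 140.54.63.255) -> GigabitEthernet0/10
More-specific entries that do NOT match:
  140.54.63.128/28 (140.54.63.128 - 140.54.63.143) does not contain 140.54.63.148
  140.54.63.0/26 (140.54.63.0 - 140.54.63.63) does not contain 140.54.63.148
  140.54.62.128/25 (140.54.62.128 - 140.54.62.255) does not contain 140.54.63.148
  172.54.63.128/25 (172.54.63.128 - 172.54.63.255) does not contain 140.54.63.148
  140.54.62.0/24 (140.54.62.0 - 140.54.62.255) does not contain 140.54.63.148
  140.54.48.0/21 (140.54.48.0 - 140.54.55.255) does not contain 140.54.63.148
Longest matching prefix is /19 -> interface GigabitEthernet0/10.

GigabitEthernet0/10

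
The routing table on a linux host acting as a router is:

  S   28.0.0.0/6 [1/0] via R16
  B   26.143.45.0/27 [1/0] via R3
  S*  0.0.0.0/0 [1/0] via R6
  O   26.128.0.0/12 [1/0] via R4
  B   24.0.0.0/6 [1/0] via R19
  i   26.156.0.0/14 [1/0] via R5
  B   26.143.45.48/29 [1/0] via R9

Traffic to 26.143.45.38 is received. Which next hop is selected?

Routes whose prefix contains 26.143.45.38:
  0.0.0.0/0 (default, matches everything) -> R6
  24.0.0.0/6 (24.0.0.0 - 27.255.255.255) -> R19
  26.128.0.0/12 (26.128.0.0 - 26.143.255.255) -> R4
More-specific entries that do NOT match:
  26.143.45.48/29 (26.143.45.48 - 26.143.45.55) does not contain 26.143.45.38
  26.143.45.0/27 (26.143.45.0 - 26.143.45.31) does not contain 26.143.45.38
  26.156.0.0/14 (26.156.0.0 - 26.159.255.255) does not contain 26.143.45.38
Longest matching prefix is /12 -> next hop R4.

R4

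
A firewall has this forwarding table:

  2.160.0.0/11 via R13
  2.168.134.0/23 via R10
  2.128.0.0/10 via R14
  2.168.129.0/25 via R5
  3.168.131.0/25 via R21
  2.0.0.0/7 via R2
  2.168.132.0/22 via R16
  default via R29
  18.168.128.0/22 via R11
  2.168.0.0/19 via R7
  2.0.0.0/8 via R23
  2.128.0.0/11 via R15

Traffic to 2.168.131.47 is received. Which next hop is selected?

R13

Routes whose prefix contains 2.168.131.47:
  0.0.0.0/0 (default, matches everything) -> R29
  2.0.0.0/7 (2.0.0.0 - 3.255.255.255) -> R2
  2.0.0.0/8 (2.0.0.0 - 2.255.255.255) -> R23
  2.128.0.0/10 (2.128.0.0 - 2.191.255.255) -> R14
  2.160.0.0/11 (2.160.0.0 - 2.191.255.255) -> R13
More-specific entries that do NOT match:
  2.168.129.0/25 (2.168.129.0 - 2.168.129.127) does not contain 2.168.131.47
  3.168.131.0/25 (3.168.131.0 - 3.168.131.127) does not contain 2.168.131.47
  2.168.134.0/23 (2.168.134.0 - 2.168.135.255) does not contain 2.168.131.47
  2.168.132.0/22 (2.168.132.0 - 2.168.135.255) does not contain 2.168.131.47
  18.168.128.0/22 (18.168.128.0 - 18.168.131.255) does not contain 2.168.131.47
  2.168.0.0/19 (2.168.0.0 - 2.168.31.255) does not contain 2.168.131.47
Longest matching prefix is /11 -> next hop R13.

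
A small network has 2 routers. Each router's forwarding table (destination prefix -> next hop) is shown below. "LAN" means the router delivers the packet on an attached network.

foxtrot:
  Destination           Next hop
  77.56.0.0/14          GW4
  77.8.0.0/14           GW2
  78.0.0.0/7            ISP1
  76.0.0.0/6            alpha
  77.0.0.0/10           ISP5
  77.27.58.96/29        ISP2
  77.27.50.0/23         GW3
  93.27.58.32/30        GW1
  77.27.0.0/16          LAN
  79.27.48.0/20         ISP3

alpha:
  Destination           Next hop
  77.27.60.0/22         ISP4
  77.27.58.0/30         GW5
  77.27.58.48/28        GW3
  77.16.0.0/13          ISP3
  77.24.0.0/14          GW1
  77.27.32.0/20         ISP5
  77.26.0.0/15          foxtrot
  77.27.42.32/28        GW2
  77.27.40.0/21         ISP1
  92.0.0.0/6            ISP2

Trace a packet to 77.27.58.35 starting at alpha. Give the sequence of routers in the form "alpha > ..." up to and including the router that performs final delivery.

alpha > foxtrot

At alpha: longest match for 77.27.58.35 is 77.26.0.0/15 -> foxtrot
At foxtrot: longest match for 77.27.58.35 is 77.27.0.0/16 -> LAN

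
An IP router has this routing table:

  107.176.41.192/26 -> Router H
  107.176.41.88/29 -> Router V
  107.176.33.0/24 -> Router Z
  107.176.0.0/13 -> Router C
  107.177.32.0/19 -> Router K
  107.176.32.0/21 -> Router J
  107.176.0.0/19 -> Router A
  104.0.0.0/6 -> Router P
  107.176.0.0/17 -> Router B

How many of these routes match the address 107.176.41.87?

3

Prefixes containing 107.176.41.87:
  104.0.0.0/6 (104.0.0.0 - 107.255.255.255)
  107.176.0.0/13 (107.176.0.0 - 107.183.255.255)
  107.176.0.0/17 (107.176.0.0 - 107.176.127.255)
Total matching entries: 3.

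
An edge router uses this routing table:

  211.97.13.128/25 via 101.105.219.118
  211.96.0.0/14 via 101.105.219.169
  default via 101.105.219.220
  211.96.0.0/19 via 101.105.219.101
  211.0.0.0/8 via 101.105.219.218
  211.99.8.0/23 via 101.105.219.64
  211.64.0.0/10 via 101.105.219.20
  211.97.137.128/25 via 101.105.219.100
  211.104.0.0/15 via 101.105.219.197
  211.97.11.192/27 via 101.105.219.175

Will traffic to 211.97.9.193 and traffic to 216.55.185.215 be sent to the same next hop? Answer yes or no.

211.97.9.193: longest match 211.96.0.0/14 -> 101.105.219.169
216.55.185.215: longest match 0.0.0.0/0 -> 101.105.219.220

no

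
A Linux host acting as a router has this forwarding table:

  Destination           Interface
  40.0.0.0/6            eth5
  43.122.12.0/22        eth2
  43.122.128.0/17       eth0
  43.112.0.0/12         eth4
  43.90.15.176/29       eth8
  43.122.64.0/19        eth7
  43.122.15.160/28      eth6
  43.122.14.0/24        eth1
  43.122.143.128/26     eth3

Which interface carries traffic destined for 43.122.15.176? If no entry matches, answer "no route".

Routes whose prefix contains 43.122.15.176:
  40.0.0.0/6 (40.0.0.0 - 43.255.255.255) -> eth5
  43.112.0.0/12 (43.112.0.0 - 43.127.255.255) -> eth4
  43.122.12.0/22 (43.122.12.0 - 43.122.15.255) -> eth2
More-specific entries that do NOT match:
  43.90.15.176/29 (43.90.15.176 - 43.90.15.183) does not contain 43.122.15.176
  43.122.15.160/28 (43.122.15.160 - 43.122.15.175) does not contain 43.122.15.176
  43.122.143.128/26 (43.122.143.128 - 43.122.143.191) does not contain 43.122.15.176
  43.122.14.0/24 (43.122.14.0 - 43.122.14.255) does not contain 43.122.15.176
Longest matching prefix is /22 -> interface eth2.

eth2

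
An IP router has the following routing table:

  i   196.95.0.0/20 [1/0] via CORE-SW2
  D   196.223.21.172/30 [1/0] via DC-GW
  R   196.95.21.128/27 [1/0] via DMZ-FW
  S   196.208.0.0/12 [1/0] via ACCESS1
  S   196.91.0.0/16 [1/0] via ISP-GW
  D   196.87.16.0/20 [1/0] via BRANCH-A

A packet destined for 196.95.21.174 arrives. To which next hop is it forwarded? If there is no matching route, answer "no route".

no route

No entry's prefix contains 196.95.21.174; there is no default route.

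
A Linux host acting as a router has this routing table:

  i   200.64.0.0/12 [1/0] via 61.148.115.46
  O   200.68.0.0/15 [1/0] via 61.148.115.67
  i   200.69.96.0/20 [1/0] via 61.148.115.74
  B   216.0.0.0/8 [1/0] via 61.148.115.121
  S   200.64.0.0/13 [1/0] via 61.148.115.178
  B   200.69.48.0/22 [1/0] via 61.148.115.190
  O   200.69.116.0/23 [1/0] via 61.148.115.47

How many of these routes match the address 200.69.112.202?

Prefixes containing 200.69.112.202:
  200.64.0.0/12 (200.64.0.0 - 200.79.255.255)
  200.64.0.0/13 (200.64.0.0 - 200.71.255.255)
  200.68.0.0/15 (200.68.0.0 - 200.69.255.255)
Total matching entries: 3.

3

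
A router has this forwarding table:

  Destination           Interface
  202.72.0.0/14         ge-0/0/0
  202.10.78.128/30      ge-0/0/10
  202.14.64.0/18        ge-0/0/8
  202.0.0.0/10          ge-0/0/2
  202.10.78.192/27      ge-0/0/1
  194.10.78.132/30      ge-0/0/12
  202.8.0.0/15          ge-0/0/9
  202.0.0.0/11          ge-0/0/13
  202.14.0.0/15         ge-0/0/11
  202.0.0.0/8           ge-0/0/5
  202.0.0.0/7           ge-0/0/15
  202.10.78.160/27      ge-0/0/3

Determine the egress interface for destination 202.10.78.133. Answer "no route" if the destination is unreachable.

Routes whose prefix contains 202.10.78.133:
  202.0.0.0/7 (202.0.0.0 - 203.255.255.255) -> ge-0/0/15
  202.0.0.0/8 (202.0.0.0 - 202.255.255.255) -> ge-0/0/5
  202.0.0.0/10 (202.0.0.0 - 202.63.255.255) -> ge-0/0/2
  202.0.0.0/11 (202.0.0.0 - 202.31.255.255) -> ge-0/0/13
More-specific entries that do NOT match:
  202.10.78.128/30 (202.10.78.128 - 202.10.78.131) does not contain 202.10.78.133
  194.10.78.132/30 (194.10.78.132 - 194.10.78.135) does not contain 202.10.78.133
  202.10.78.192/27 (202.10.78.192 - 202.10.78.223) does not contain 202.10.78.133
  202.10.78.160/27 (202.10.78.160 - 202.10.78.191) does not contain 202.10.78.133
  202.14.64.0/18 (202.14.64.0 - 202.14.127.255) does not contain 202.10.78.133
  202.8.0.0/15 (202.8.0.0 - 202.9.255.255) does not contain 202.10.78.133
  202.14.0.0/15 (202.14.0.0 - 202.15.255.255) does not contain 202.10.78.133
  202.72.0.0/14 (202.72.0.0 - 202.75.255.255) does not contain 202.10.78.133
Longest matching prefix is /11 -> interface ge-0/0/13.

ge-0/0/13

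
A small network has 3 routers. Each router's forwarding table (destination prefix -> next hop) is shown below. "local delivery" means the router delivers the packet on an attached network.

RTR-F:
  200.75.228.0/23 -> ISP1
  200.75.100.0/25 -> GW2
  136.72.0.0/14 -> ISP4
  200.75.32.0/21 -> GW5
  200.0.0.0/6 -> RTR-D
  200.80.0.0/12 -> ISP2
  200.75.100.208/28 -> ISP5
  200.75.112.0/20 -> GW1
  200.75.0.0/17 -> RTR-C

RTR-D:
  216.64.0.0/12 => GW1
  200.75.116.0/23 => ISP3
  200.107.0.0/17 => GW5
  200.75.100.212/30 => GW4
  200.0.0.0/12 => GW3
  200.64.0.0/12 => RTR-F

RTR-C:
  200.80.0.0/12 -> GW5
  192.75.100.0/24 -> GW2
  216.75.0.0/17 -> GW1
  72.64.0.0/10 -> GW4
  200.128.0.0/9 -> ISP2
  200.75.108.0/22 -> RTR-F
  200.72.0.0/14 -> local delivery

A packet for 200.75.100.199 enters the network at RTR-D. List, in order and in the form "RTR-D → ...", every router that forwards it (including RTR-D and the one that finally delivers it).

RTR-D → RTR-F → RTR-C

At RTR-D: longest match for 200.75.100.199 is 200.64.0.0/12 -> RTR-F
At RTR-F: longest match for 200.75.100.199 is 200.75.0.0/17 -> RTR-C
At RTR-C: longest match for 200.75.100.199 is 200.72.0.0/14 -> local delivery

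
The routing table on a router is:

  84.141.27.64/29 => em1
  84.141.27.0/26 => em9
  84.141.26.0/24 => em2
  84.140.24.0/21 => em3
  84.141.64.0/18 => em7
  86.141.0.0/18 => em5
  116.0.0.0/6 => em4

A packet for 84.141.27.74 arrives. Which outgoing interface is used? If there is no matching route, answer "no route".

no route

No entry's prefix contains 84.141.27.74; there is no default route.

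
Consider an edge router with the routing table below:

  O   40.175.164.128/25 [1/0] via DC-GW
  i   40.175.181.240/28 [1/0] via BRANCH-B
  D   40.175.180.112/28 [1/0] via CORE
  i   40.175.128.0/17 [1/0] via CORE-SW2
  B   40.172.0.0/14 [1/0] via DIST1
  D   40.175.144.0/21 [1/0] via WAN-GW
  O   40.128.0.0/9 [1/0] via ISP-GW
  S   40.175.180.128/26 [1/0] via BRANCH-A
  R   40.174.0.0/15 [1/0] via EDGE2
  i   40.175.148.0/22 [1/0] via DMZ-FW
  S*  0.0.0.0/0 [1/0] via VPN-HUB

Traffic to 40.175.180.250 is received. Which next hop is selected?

CORE-SW2

Routes whose prefix contains 40.175.180.250:
  0.0.0.0/0 (default, matches everything) -> VPN-HUB
  40.128.0.0/9 (40.128.0.0 - 40.255.255.255) -> ISP-GW
  40.172.0.0/14 (40.172.0.0 - 40.175.255.255) -> DIST1
  40.174.0.0/15 (40.174.0.0 - 40.175.255.255) -> EDGE2
  40.175.128.0/17 (40.175.128.0 - 40.175.255.255) -> CORE-SW2
More-specific entries that do NOT match:
  40.175.181.240/28 (40.175.181.240 - 40.175.181.255) does not contain 40.175.180.250
  40.175.180.112/28 (40.175.180.112 - 40.175.180.127) does not contain 40.175.180.250
  40.175.180.128/26 (40.175.180.128 - 40.175.180.191) does not contain 40.175.180.250
  40.175.164.128/25 (40.175.164.128 - 40.175.164.255) does not contain 40.175.180.250
  40.175.148.0/22 (40.175.148.0 - 40.175.151.255) does not contain 40.175.180.250
  40.175.144.0/21 (40.175.144.0 - 40.175.151.255) does not contain 40.175.180.250
Longest matching prefix is /17 -> next hop CORE-SW2.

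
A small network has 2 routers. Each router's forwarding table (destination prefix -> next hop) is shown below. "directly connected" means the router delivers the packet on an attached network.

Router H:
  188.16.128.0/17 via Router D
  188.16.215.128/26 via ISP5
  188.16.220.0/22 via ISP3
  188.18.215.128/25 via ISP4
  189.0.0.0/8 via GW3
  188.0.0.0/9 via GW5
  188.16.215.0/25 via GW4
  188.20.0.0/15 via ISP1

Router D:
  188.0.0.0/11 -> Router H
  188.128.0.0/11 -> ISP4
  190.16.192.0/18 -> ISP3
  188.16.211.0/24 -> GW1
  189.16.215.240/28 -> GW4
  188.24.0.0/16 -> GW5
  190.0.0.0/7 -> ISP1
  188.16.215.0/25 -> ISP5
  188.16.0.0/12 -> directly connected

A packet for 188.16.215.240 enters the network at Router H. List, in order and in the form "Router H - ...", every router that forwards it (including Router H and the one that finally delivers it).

Router H - Router D

At Router H: longest match for 188.16.215.240 is 188.16.128.0/17 -> Router D
At Router D: longest match for 188.16.215.240 is 188.16.0.0/12 -> directly connected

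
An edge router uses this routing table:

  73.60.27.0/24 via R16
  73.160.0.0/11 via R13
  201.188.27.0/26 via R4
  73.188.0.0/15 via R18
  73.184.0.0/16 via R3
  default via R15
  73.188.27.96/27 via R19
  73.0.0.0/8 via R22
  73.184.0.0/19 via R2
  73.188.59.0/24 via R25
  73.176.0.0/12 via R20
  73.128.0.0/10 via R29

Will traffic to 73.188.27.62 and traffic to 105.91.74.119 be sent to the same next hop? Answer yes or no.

73.188.27.62: longest match 73.188.0.0/15 -> R18
105.91.74.119: longest match 0.0.0.0/0 -> R15

no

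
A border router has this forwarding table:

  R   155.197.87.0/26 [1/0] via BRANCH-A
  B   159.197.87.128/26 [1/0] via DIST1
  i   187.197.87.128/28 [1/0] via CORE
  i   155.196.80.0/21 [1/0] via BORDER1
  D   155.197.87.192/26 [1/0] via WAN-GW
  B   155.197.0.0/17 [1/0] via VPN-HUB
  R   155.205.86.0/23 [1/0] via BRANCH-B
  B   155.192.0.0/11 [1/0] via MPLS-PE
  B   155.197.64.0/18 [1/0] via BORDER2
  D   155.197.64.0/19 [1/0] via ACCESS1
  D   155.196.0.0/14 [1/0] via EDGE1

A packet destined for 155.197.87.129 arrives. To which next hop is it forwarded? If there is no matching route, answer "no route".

Routes whose prefix contains 155.197.87.129:
  155.192.0.0/11 (155.192.0.0 - 155.223.255.255) -> MPLS-PE
  155.196.0.0/14 (155.196.0.0 - 155.199.255.255) -> EDGE1
  155.197.0.0/17 (155.197.0.0 - 155.197.127.255) -> VPN-HUB
  155.197.64.0/18 (155.197.64.0 - 155.197.127.255) -> BORDER2
  155.197.64.0/19 (155.197.64.0 - 155.197.95.255) -> ACCESS1
More-specific entries that do NOT match:
  187.197.87.128/28 (187.197.87.128 - 187.197.87.143) does not contain 155.197.87.129
  155.197.87.0/26 (155.197.87.0 - 155.197.87.63) does not contain 155.197.87.129
  159.197.87.128/26 (159.197.87.128 - 159.197.87.191) does not contain 155.197.87.129
  155.197.87.192/26 (155.197.87.192 - 155.197.87.255) does not contain 155.197.87.129
  155.205.86.0/23 (155.205.86.0 - 155.205.87.255) does not contain 155.197.87.129
  155.196.80.0/21 (155.196.80.0 - 155.196.87.255) does not contain 155.197.87.129
Longest matching prefix is /19 -> next hop ACCESS1.

ACCESS1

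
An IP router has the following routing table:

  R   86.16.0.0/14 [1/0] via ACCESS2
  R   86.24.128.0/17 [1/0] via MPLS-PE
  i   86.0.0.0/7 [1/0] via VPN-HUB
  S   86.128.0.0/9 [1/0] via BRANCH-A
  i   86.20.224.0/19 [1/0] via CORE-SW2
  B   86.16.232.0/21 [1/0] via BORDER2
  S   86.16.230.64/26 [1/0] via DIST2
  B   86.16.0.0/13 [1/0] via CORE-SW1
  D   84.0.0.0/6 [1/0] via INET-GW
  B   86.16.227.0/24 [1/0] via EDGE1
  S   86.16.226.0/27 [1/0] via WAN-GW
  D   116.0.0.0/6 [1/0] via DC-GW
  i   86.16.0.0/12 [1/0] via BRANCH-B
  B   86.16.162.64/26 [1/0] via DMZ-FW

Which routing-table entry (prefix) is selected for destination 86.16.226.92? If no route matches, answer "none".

86.16.0.0/14

Entries matching 86.16.226.92:
  84.0.0.0/6 (84.0.0.0 - 87.255.255.255)
  86.0.0.0/7 (86.0.0.0 - 87.255.255.255)
  86.16.0.0/12 (86.16.0.0 - 86.31.255.255)
  86.16.0.0/13 (86.16.0.0 - 86.23.255.255)
  86.16.0.0/14 (86.16.0.0 - 86.19.255.255)
Most specific is 86.16.0.0/14.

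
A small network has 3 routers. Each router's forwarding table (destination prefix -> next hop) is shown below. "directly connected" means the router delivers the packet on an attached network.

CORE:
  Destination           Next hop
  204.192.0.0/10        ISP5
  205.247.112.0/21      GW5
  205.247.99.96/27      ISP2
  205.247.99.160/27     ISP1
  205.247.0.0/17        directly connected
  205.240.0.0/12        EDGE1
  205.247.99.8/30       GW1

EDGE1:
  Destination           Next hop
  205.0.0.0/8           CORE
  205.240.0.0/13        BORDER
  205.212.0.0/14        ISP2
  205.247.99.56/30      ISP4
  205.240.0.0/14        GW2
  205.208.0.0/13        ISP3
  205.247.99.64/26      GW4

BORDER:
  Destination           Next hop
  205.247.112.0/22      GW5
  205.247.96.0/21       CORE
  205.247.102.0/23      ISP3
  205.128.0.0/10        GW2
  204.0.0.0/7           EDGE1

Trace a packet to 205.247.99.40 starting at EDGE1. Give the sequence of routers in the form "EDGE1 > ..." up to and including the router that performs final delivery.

At EDGE1: longest match for 205.247.99.40 is 205.240.0.0/13 -> BORDER
At BORDER: longest match for 205.247.99.40 is 205.247.96.0/21 -> CORE
At CORE: longest match for 205.247.99.40 is 205.247.0.0/17 -> directly connected

EDGE1 > BORDER > CORE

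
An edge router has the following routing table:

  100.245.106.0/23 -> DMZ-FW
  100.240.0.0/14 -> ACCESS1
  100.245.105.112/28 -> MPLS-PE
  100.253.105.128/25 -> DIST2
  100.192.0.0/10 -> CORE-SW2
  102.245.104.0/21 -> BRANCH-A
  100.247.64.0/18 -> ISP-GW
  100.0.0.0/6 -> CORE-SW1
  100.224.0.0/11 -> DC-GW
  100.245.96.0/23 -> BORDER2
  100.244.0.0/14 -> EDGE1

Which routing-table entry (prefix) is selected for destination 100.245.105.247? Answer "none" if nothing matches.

100.244.0.0/14

Entries matching 100.245.105.247:
  100.0.0.0/6 (100.0.0.0 - 103.255.255.255)
  100.192.0.0/10 (100.192.0.0 - 100.255.255.255)
  100.224.0.0/11 (100.224.0.0 - 100.255.255.255)
  100.244.0.0/14 (100.244.0.0 - 100.247.255.255)
Most specific is 100.244.0.0/14.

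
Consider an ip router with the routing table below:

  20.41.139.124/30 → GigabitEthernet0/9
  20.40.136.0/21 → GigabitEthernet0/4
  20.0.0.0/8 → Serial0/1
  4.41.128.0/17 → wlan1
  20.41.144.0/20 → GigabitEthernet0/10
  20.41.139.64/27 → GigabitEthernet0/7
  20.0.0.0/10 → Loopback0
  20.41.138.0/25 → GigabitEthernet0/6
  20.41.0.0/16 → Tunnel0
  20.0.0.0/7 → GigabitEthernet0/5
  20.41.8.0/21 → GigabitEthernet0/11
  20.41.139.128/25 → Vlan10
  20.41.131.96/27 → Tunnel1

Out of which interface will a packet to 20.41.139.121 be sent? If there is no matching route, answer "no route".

Routes whose prefix contains 20.41.139.121:
  20.0.0.0/7 (20.0.0.0 - 21.255.255.255) -> GigabitEthernet0/5
  20.0.0.0/8 (20.0.0.0 - 20.255.255.255) -> Serial0/1
  20.0.0.0/10 (20.0.0.0 - 20.63.255.255) -> Loopback0
  20.41.0.0/16 (20.41.0.0 - 20.41.255.255) -> Tunnel0
More-specific entries that do NOT match:
  20.41.139.124/30 (20.41.139.124 - 20.41.139.127) does not contain 20.41.139.121
  20.41.139.64/27 (20.41.139.64 - 20.41.139.95) does not contain 20.41.139.121
  20.41.131.96/27 (20.41.131.96 - 20.41.131.127) does not contain 20.41.139.121
  20.41.138.0/25 (20.41.138.0 - 20.41.138.127) does not contain 20.41.139.121
  20.41.139.128/25 (20.41.139.128 - 20.41.139.255) does not contain 20.41.139.121
  20.40.136.0/21 (20.40.136.0 - 20.40.143.255) does not contain 20.41.139.121
  20.41.8.0/21 (20.41.8.0 - 20.41.15.255) does not contain 20.41.139.121
  20.41.144.0/20 (20.41.144.0 - 20.41.159.255) does not contain 20.41.139.121
  4.41.128.0/17 (4.41.128.0 - 4.41.255.255) does not contain 20.41.139.121
Longest matching prefix is /16 -> interface Tunnel0.

Tunnel0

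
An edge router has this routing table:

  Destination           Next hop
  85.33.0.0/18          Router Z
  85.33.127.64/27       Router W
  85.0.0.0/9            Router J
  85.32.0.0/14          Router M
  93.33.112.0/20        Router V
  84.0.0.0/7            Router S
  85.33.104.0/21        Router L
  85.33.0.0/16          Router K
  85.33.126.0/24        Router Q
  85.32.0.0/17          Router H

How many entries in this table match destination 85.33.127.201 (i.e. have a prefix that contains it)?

Prefixes containing 85.33.127.201:
  84.0.0.0/7 (84.0.0.0 - 85.255.255.255)
  85.0.0.0/9 (85.0.0.0 - 85.127.255.255)
  85.32.0.0/14 (85.32.0.0 - 85.35.255.255)
  85.33.0.0/16 (85.33.0.0 - 85.33.255.255)
Total matching entries: 4.

4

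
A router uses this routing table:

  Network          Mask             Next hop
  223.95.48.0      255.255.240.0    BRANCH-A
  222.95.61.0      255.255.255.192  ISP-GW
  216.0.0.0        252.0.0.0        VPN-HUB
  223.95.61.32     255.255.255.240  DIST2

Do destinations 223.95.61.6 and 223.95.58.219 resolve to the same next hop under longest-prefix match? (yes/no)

yes

223.95.61.6: longest match 223.95.48.0/20 -> BRANCH-A
223.95.58.219: longest match 223.95.48.0/20 -> BRANCH-A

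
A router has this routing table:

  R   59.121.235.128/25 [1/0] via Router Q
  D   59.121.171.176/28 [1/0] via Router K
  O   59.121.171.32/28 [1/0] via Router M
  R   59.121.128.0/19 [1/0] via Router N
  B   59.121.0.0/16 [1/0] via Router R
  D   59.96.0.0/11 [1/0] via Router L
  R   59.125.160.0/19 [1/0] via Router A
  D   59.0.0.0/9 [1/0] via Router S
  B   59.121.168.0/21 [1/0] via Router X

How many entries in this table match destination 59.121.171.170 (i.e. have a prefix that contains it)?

Prefixes containing 59.121.171.170:
  59.0.0.0/9 (59.0.0.0 - 59.127.255.255)
  59.96.0.0/11 (59.96.0.0 - 59.127.255.255)
  59.121.0.0/16 (59.121.0.0 - 59.121.255.255)
  59.121.168.0/21 (59.121.168.0 - 59.121.175.255)
Total matching entries: 4.

4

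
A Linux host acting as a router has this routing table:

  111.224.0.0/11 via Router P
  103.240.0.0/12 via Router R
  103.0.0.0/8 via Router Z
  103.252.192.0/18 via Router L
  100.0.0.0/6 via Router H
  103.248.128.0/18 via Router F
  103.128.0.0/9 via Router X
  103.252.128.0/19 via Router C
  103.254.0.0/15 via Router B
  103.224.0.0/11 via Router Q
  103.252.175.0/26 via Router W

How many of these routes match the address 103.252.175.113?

5

Prefixes containing 103.252.175.113:
  100.0.0.0/6 (100.0.0.0 - 103.255.255.255)
  103.0.0.0/8 (103.0.0.0 - 103.255.255.255)
  103.128.0.0/9 (103.128.0.0 - 103.255.255.255)
  103.224.0.0/11 (103.224.0.0 - 103.255.255.255)
  103.240.0.0/12 (103.240.0.0 - 103.255.255.255)
Total matching entries: 5.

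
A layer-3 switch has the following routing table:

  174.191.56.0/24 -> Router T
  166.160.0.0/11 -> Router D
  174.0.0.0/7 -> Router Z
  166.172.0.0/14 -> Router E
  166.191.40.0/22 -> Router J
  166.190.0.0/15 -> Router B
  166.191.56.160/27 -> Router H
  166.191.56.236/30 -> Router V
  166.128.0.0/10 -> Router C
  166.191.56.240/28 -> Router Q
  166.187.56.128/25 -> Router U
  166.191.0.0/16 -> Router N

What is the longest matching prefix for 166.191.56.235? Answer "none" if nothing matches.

166.191.0.0/16

Entries matching 166.191.56.235:
  166.128.0.0/10 (166.128.0.0 - 166.191.255.255)
  166.160.0.0/11 (166.160.0.0 - 166.191.255.255)
  166.190.0.0/15 (166.190.0.0 - 166.191.255.255)
  166.191.0.0/16 (166.191.0.0 - 166.191.255.255)
Most specific is 166.191.0.0/16.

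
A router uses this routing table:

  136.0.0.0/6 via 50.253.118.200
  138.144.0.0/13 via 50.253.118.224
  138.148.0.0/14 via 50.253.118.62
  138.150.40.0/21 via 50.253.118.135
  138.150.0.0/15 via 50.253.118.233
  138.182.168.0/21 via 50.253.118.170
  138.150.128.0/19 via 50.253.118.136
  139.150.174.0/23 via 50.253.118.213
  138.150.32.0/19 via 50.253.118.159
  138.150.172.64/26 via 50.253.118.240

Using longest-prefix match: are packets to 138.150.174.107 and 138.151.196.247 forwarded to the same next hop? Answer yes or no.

yes

138.150.174.107: longest match 138.150.0.0/15 -> 50.253.118.233
138.151.196.247: longest match 138.150.0.0/15 -> 50.253.118.233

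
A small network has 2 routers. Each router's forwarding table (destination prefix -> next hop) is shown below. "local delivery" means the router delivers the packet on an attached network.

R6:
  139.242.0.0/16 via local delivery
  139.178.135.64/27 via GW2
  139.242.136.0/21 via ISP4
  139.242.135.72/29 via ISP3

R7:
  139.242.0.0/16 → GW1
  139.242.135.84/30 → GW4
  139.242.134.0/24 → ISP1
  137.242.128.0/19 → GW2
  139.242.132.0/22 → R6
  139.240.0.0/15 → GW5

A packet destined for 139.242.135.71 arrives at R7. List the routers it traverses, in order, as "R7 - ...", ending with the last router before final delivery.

At R7: longest match for 139.242.135.71 is 139.242.132.0/22 -> R6
At R6: longest match for 139.242.135.71 is 139.242.0.0/16 -> local delivery

R7 - R6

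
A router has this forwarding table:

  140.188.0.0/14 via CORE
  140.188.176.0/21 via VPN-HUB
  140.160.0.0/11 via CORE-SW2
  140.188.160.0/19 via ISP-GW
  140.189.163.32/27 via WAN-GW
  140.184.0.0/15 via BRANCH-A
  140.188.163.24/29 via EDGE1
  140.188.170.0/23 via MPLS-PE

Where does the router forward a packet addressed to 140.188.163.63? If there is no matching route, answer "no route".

Routes whose prefix contains 140.188.163.63:
  140.160.0.0/11 (140.160.0.0 - 140.191.255.255) -> CORE-SW2
  140.188.0.0/14 (140.188.0.0 - 140.191.255.255) -> CORE
  140.188.160.0/19 (140.188.160.0 - 140.188.191.255) -> ISP-GW
More-specific entries that do NOT match:
  140.188.163.24/29 (140.188.163.24 - 140.188.163.31) does not contain 140.188.163.63
  140.189.163.32/27 (140.189.163.32 - 140.189.163.63) does not contain 140.188.163.63
  140.188.170.0/23 (140.188.170.0 - 140.188.171.255) does not contain 140.188.163.63
  140.188.176.0/21 (140.188.176.0 - 140.188.183.255) does not contain 140.188.163.63
Longest matching prefix is /19 -> next hop ISP-GW.

ISP-GW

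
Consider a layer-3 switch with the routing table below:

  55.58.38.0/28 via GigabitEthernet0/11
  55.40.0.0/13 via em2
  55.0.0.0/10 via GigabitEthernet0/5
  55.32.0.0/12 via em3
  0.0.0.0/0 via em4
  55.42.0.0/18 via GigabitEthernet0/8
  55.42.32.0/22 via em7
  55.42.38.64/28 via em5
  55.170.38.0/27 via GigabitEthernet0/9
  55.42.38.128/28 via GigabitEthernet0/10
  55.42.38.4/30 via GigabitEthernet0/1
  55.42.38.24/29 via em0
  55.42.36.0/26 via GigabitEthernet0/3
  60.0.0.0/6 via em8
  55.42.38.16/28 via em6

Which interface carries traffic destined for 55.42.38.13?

Routes whose prefix contains 55.42.38.13:
  0.0.0.0/0 (default, matches everything) -> em4
  55.0.0.0/10 (55.0.0.0 - 55.63.255.255) -> GigabitEthernet0/5
  55.32.0.0/12 (55.32.0.0 - 55.47.255.255) -> em3
  55.40.0.0/13 (55.40.0.0 - 55.47.255.255) -> em2
  55.42.0.0/18 (55.42.0.0 - 55.42.63.255) -> GigabitEthernet0/8
More-specific entries that do NOT match:
  55.42.38.4/30 (55.42.38.4 - 55.42.38.7) does not contain 55.42.38.13
  55.42.38.24/29 (55.42.38.24 - 55.42.38.31) does not contain 55.42.38.13
  55.58.38.0/28 (55.58.38.0 - 55.58.38.15) does not contain 55.42.38.13
  55.42.38.64/28 (55.42.38.64 - 55.42.38.79) does not contain 55.42.38.13
  55.42.38.128/28 (55.42.38.128 - 55.42.38.143) does not contain 55.42.38.13
  55.42.38.16/28 (55.42.38.16 - 55.42.38.31) does not contain 55.42.38.13
  55.170.38.0/27 (55.170.38.0 - 55.170.38.31) does not contain 55.42.38.13
  55.42.36.0/26 (55.42.36.0 - 55.42.36.63) does not contain 55.42.38.13
  55.42.32.0/22 (55.42.32.0 - 55.42.35.255) does not contain 55.42.38.13
Longest matching prefix is /18 -> interface GigabitEthernet0/8.

GigabitEthernet0/8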